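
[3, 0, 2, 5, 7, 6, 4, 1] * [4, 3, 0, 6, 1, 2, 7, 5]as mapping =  [0→6, 1→4, 2→0, 3→2, 4→5, 5→7, 6→1, 7→3]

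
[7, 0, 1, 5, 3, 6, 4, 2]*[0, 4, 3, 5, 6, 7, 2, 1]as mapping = [0→1, 1→0, 2→4, 3→7, 4→5, 5→2, 6→6, 7→3]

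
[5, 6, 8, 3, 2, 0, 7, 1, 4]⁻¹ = [5, 7, 4, 3, 8, 0, 1, 6, 2]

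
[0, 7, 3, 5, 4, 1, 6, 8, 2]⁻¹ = [0, 5, 8, 2, 4, 3, 6, 1, 7]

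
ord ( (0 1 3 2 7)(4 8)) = 10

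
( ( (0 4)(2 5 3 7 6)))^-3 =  (0 4)(2 3 6 5 7)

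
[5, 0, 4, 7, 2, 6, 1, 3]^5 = [5, 0, 4, 7, 2, 6, 1, 3]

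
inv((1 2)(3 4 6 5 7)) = (1 2)(3 7 5 6 4)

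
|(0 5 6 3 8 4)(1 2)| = 6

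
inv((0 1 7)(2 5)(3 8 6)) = (0 7 1)(2 5)(3 6 8)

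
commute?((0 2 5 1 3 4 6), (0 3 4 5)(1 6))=no:(0 2 5 1 3 4 6) * (0 3 4 5)(1 6)=(0 2)(1 4)(3 5 6), (0 3 4 5)(1 6) * (0 2 5 1 3 4 6)=(0 4 1)(2 5)(3 6)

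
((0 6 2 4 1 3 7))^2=(0 2 1 7 6 4 3)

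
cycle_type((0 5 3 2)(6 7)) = 2.4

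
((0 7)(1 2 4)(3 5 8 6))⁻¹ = (0 7)(1 4 2)(3 6 8 5)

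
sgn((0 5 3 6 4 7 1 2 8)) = 1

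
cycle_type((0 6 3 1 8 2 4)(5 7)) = 2.7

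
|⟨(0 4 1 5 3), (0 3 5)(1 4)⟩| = 120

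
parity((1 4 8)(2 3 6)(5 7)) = odd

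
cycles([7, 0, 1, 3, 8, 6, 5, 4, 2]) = (0 7 4 8 2 1)(5 6)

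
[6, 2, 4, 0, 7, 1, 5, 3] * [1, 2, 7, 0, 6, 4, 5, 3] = [5, 7, 6, 1, 3, 2, 4, 0]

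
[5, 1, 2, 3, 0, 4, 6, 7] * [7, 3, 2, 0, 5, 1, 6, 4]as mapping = [0→1, 1→3, 2→2, 3→0, 4→7, 5→5, 6→6, 7→4]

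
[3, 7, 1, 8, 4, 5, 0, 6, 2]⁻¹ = [6, 2, 8, 0, 4, 5, 7, 1, 3]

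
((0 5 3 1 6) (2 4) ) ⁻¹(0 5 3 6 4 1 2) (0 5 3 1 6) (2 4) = (0 2 6 4 5 3 1) 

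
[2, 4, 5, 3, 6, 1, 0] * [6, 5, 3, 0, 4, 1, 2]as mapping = [0→3, 1→4, 2→1, 3→0, 4→2, 5→5, 6→6]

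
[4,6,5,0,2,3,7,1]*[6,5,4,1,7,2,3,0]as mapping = [0→7,1→3,2→2,3→6,4→4,5→1,6→0,7→5]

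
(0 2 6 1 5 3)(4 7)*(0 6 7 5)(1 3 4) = (0 2 7 1)(3 6)(4 5)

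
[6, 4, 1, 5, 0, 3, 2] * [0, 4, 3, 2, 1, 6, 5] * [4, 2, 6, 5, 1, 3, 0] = [3, 2, 1, 0, 4, 6, 5]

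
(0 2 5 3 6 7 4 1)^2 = (0 5 6 4)(1 2 3 7)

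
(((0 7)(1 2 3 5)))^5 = (0 7)(1 2 3 5)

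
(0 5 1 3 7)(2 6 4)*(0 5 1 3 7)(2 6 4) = (0 1 7 5 3)(2 4 6)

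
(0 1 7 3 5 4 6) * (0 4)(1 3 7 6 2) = (0 3 5)(1 6 4 2)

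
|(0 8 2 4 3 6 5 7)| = 8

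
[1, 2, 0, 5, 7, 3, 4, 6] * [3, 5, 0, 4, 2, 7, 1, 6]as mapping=[0→5, 1→0, 2→3, 3→7, 4→6, 5→4, 6→2, 7→1]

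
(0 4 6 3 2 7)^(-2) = (0 2 6)(3 4 7)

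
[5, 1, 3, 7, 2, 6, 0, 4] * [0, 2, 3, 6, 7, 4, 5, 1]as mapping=[0→4, 1→2, 2→6, 3→1, 4→3, 5→5, 6→0, 7→7]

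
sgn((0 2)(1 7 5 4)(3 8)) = -1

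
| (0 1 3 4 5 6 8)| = 7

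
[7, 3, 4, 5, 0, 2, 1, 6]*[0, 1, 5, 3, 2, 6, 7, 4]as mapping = [0→4, 1→3, 2→2, 3→6, 4→0, 5→5, 6→1, 7→7]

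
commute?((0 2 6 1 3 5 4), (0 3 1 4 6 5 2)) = no:(0 2 6 1 3 5 4) * (0 3 1 4 6 5 2) = (2 5 6 4 3), (0 3 1 4 6 5 2) * (0 2 6 1 3 5 4) = (0 5 6 4 1)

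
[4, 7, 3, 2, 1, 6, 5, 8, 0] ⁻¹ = [8, 4, 3, 2, 0, 6, 5, 1, 7] 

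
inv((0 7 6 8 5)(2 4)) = (0 5 8 6 7)(2 4)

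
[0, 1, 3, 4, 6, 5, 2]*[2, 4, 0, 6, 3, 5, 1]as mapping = [0→2, 1→4, 2→6, 3→3, 4→1, 5→5, 6→0]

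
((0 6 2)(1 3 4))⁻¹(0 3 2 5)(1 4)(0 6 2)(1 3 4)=(0 5 6 4)(1 3)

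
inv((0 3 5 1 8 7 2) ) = (0 2 7 8 1 5 3) 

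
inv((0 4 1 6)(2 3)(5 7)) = (0 6 1 4)(2 3)(5 7)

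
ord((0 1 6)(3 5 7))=3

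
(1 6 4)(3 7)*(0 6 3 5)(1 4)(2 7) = (0 6 1 3 2 7 5)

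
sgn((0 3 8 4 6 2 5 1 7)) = 1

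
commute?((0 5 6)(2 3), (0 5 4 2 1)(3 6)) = no:(0 5 6)(2 3)*(0 5 4 2 1)(3 6) = (0 4 2 6 5 3 1), (0 5 4 2 1)(3 6)*(0 5 6)(2 3) = (0 6 2 1 5 4 3)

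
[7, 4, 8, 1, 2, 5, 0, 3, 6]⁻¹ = [6, 3, 4, 7, 1, 5, 8, 0, 2]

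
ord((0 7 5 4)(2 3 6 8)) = 4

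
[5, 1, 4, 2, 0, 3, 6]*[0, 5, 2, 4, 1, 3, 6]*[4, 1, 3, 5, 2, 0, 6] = [5, 0, 1, 3, 4, 2, 6]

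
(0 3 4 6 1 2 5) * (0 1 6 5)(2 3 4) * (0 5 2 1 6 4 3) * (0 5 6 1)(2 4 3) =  (0 2 6 3)(1 5)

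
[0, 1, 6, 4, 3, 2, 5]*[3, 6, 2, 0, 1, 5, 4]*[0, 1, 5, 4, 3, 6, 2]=[4, 2, 3, 1, 0, 5, 6]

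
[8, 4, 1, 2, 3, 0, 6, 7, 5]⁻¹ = [5, 2, 3, 4, 1, 8, 6, 7, 0]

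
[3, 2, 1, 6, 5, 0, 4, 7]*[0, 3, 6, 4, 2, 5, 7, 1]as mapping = [0→4, 1→6, 2→3, 3→7, 4→5, 5→0, 6→2, 7→1]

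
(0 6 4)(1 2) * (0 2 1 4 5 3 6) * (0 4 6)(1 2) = (0 4 1 2 6 5 3)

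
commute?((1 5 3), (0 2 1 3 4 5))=no:(1 5 3)*(0 2 1 3 4 5)=(0 2 1)(4 5), (0 2 1 3 4 5)*(1 5 3)=(0 2 5)(3 4)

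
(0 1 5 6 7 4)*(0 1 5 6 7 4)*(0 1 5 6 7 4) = (0 6)(1 7)(4 5)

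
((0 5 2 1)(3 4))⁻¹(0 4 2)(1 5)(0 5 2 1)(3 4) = (0 2)(1 5 3)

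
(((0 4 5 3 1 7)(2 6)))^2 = (0 5 1)(3 7 4)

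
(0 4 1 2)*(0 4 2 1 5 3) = (0 2 4 5 3)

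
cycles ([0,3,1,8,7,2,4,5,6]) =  (1 3 8 6 4 7 5 2)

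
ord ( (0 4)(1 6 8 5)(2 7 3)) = 12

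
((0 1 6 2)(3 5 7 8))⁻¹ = (0 2 6 1)(3 8 7 5)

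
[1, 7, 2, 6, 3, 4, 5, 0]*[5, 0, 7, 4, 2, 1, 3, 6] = [0, 6, 7, 3, 4, 2, 1, 5]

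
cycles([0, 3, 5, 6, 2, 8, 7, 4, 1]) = (1 3 6 7 4 2 5 8)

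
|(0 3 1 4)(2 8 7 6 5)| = 20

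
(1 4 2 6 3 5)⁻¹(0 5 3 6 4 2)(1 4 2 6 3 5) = (0 1 5 3 2 6)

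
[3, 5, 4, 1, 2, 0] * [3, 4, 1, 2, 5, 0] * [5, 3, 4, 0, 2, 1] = [4, 5, 1, 2, 3, 0]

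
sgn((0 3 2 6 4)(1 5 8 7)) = -1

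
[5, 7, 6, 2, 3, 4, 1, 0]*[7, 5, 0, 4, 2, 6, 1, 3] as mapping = [0→6, 1→3, 2→1, 3→0, 4→4, 5→2, 6→5, 7→7] 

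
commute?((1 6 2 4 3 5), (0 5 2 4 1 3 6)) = no:(1 6 2 4 3 5)*(0 5 2 4 1 3 6) = (0 5 3 2 1)(4 6), (0 5 2 4 1 3 6)*(1 6 2 4 3 5) = (0 1 5 4 6)(2 3)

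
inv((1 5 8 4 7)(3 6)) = (1 7 4 8 5)(3 6)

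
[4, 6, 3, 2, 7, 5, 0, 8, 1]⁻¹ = [6, 8, 3, 2, 0, 5, 1, 4, 7]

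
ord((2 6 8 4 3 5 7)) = 7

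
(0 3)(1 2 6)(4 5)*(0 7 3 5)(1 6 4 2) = (0 5 2 4)(3 7)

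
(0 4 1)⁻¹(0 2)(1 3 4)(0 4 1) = (0 3 1)(2 4)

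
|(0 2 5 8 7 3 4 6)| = 8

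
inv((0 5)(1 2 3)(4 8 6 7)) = (0 5)(1 3 2)(4 7 6 8)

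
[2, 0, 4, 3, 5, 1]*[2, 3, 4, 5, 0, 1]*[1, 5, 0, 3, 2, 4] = [2, 0, 1, 4, 5, 3]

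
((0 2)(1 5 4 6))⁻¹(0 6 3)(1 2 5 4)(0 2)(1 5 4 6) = (0 4 6 5)(1 3 2)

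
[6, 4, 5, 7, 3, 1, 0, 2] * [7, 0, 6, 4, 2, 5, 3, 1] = [3, 2, 5, 1, 4, 0, 7, 6]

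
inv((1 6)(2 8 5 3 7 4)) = (1 6)(2 4 7 3 5 8)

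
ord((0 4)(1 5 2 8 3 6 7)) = 14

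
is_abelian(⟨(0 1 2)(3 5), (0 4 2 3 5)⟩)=no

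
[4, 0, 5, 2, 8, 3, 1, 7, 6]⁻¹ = [1, 6, 3, 5, 0, 2, 8, 7, 4]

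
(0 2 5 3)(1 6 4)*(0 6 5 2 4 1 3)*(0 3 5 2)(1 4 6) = (0 6 4 5 3 1 2)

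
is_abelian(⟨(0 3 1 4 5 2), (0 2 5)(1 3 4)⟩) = no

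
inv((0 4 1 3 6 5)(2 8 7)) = (0 5 6 3 1 4)(2 7 8)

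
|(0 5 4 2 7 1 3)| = 7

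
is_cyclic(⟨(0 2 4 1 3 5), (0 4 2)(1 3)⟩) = no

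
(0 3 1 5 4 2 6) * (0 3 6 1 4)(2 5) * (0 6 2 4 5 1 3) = (0 2 3 5 6)(1 4)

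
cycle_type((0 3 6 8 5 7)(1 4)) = 2.6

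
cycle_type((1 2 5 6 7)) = 5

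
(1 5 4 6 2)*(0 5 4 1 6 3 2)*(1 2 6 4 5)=(0 1 5 2 4 3 6)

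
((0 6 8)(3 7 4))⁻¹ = (0 8 6)(3 4 7)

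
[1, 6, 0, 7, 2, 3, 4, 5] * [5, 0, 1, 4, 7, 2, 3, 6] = [0, 3, 5, 6, 1, 4, 7, 2]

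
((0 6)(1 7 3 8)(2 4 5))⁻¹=(0 6)(1 8 3 7)(2 5 4)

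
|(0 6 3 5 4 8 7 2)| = 8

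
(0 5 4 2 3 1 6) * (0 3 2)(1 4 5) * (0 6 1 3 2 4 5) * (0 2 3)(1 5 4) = (1 5 2)(3 4 6)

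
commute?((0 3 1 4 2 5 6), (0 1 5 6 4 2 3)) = no:(0 3 1 4 2 5 6)*(0 1 5 6 4 2 3) = (1 2 6)(3 5 4), (0 1 5 6 4 2 3)*(0 3 1 4 2 5 6) = (0 4 5)(1 6 2)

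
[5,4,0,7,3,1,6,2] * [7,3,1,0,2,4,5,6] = [4,2,7,6,0,3,5,1]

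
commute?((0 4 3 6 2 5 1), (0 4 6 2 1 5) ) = no:(0 4 3 6 2 5 1)*(0 4 6 2 1 5) = (0 6 1 4 3 2), (0 4 6 2 1 5)*(0 4 3 6 2 5 1) = (0 3 6 5 4 2) 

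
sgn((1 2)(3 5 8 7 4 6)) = 1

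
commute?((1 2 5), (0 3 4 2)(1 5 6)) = no:(1 2 5)*(0 3 4 2)(1 5 6) = (0 3 4 2 6 1), (0 3 4 2)(1 5 6)*(1 2 5) = (0 3 4 5 6 2)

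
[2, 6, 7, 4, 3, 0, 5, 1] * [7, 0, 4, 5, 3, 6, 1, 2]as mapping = [0→4, 1→1, 2→2, 3→3, 4→5, 5→7, 6→6, 7→0]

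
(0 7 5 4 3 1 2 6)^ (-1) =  (0 6 2 1 3 4 5 7)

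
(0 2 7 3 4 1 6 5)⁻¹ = (0 5 6 1 4 3 7 2)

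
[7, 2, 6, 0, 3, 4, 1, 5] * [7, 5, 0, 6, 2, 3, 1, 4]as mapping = [0→4, 1→0, 2→1, 3→7, 4→6, 5→2, 6→5, 7→3]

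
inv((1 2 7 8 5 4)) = (1 4 5 8 7 2)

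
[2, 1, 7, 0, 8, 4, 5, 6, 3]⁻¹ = [3, 1, 0, 8, 5, 6, 7, 2, 4]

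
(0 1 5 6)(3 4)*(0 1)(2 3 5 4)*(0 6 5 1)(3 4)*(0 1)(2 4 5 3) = (0 6 1 2 5 3 4)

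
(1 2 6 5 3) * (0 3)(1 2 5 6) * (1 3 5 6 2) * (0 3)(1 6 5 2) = (0 2)(1 5 3 6)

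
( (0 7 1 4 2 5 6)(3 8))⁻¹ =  (0 6 5 2 4 1 7)(3 8)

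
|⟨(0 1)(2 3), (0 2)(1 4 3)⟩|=120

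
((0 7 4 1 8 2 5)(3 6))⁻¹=(0 5 2 8 1 4 7)(3 6)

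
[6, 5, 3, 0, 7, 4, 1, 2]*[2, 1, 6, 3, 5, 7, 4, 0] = [4, 7, 3, 2, 0, 5, 1, 6]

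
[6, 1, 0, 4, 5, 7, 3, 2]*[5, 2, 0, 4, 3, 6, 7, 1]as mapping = [0→7, 1→2, 2→5, 3→3, 4→6, 5→1, 6→4, 7→0]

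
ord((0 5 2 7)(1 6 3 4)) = 4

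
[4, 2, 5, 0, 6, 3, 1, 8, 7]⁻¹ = [3, 6, 1, 5, 0, 2, 4, 8, 7]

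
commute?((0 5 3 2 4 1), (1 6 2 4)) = no:(0 5 3 2 4 1) * (1 6 2 4) = (0 5 3 4 6 2 1), (1 6 2 4) * (0 5 3 2 4 1) = (0 5 3 2 1 6 4)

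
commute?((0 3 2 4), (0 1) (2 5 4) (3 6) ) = no:(0 3 2 4) * (0 1) (2 5 4) (3 6) = (0 6 3 5 4 1), (0 1) (2 5 4) (3 6) * (0 3 2 4) = (0 1 3 6 2 5) 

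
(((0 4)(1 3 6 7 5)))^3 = (0 4)(1 7 3 5 6)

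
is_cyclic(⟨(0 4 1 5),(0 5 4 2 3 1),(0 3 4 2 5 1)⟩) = no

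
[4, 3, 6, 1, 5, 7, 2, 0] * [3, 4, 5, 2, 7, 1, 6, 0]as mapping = [0→7, 1→2, 2→6, 3→4, 4→1, 5→0, 6→5, 7→3]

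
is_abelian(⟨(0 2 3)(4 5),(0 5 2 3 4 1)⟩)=no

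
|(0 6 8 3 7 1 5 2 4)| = 9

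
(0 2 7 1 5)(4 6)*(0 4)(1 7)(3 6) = (0 2 1 5 4 3 6)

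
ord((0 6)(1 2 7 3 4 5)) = 6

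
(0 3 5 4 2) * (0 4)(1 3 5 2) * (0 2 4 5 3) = (0 3 4 1)(2 5)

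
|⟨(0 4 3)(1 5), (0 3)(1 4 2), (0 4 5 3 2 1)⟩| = 720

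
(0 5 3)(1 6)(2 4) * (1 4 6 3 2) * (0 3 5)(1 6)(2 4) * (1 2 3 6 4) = (1 5)(3 6)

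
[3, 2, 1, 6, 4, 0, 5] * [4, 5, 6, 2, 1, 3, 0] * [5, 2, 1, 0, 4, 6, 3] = [1, 3, 6, 5, 2, 4, 0]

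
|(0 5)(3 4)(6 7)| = 2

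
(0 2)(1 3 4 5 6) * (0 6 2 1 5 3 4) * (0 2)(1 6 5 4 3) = (0 6 4 1 3 2 5)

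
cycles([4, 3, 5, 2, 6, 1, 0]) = (0 4 6)(1 3 2 5)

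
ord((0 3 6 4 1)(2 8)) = 10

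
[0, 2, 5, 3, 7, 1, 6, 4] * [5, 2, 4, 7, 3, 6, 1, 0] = [5, 4, 6, 7, 0, 2, 1, 3]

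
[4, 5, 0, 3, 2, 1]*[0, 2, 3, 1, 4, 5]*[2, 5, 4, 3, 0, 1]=[0, 1, 2, 5, 3, 4]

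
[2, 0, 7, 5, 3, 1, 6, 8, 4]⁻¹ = [1, 5, 0, 4, 8, 3, 6, 2, 7]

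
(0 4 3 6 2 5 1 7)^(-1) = (0 7 1 5 2 6 3 4)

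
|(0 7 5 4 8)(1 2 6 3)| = 20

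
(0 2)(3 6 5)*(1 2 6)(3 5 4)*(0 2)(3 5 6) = (0 3 1)(4 5 6)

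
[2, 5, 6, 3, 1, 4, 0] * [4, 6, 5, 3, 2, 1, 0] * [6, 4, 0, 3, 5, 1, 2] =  [1, 4, 6, 3, 2, 0, 5]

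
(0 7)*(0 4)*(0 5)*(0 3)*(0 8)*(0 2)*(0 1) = (0 7 4 5 3 8 2 1)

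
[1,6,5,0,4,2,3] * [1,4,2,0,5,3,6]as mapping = [0→4,1→6,2→3,3→1,4→5,5→2,6→0]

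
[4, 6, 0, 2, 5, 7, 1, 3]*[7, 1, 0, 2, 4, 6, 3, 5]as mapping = [0→4, 1→3, 2→7, 3→0, 4→6, 5→5, 6→1, 7→2]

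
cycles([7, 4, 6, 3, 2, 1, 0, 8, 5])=(0 7 8 5 1 4 2 6)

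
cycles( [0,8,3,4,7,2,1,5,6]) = (1 8 6)(2 3 4 7 5)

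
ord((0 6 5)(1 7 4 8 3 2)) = 6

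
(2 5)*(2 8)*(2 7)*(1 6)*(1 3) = (1 6 3) (2 5 8 7) 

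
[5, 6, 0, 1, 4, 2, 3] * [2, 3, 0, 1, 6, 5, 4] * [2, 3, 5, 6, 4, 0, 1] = [0, 4, 5, 6, 1, 2, 3]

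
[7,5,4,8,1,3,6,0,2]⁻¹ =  [7,4,8,5,2,1,6,0,3]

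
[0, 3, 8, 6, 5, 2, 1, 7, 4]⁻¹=[0, 6, 5, 1, 8, 4, 3, 7, 2]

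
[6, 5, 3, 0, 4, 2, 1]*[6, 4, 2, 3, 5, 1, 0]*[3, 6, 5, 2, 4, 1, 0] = [3, 6, 2, 0, 1, 5, 4]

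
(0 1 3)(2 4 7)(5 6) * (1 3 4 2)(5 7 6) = (0 3)(1 4 6 7)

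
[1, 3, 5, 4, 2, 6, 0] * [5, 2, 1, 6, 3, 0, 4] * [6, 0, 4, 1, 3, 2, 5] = [4, 5, 6, 1, 0, 3, 2]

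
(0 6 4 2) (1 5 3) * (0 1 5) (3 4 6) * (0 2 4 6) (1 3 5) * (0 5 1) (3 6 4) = (0 1 2 6 5 4 3) 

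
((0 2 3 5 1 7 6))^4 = (0 1 2 7 3 6 5)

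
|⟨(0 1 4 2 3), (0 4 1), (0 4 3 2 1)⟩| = 60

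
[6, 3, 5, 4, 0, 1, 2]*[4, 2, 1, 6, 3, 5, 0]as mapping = [0→0, 1→6, 2→5, 3→3, 4→4, 5→2, 6→1]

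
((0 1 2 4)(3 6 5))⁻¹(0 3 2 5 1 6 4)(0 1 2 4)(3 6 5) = (0 1 6 4 3 2 5)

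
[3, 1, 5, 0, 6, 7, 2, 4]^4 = [0, 1, 6, 3, 7, 2, 4, 5]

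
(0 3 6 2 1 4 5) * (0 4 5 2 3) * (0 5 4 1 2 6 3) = (0 5 1 4 6)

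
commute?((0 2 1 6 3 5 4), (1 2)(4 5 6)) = no:(0 2 1 6 3 5 4)*(1 2)(4 5 6) = (0 1 4)(3 6), (1 2)(4 5 6)*(0 2 1 6 3 5 4) = (0 2 6)(3 5)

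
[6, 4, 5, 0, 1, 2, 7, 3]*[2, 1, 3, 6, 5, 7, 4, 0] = [4, 5, 7, 2, 1, 3, 0, 6]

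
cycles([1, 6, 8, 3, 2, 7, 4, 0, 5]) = (0 1 6 4 2 8 5 7)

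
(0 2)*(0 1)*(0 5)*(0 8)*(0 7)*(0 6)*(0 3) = (0 2 1 5 8 7 6 3)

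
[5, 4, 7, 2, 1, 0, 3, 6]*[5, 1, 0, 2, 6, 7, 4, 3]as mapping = [0→7, 1→6, 2→3, 3→0, 4→1, 5→5, 6→2, 7→4]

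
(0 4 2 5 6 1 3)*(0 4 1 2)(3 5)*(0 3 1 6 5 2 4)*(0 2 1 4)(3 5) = (0 6)(2 4 5 3)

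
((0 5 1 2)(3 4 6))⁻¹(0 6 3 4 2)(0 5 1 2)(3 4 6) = (0 5 3 4 6)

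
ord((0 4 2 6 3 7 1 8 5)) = 9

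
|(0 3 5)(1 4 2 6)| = 12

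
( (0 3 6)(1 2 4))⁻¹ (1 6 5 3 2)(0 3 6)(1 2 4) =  (0 5 6 4 2)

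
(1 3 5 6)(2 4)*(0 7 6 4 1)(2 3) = (0 7 6)(1 2)(3 5 4)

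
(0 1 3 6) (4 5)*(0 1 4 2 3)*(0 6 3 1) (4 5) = (0 5 2 1 6) 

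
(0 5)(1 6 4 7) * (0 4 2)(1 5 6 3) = (0 6 2)(1 3)(4 7 5)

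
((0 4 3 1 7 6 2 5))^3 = (0 1 2 4 7 5 3 6)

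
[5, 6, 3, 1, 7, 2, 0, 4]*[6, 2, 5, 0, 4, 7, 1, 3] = [7, 1, 0, 2, 3, 5, 6, 4]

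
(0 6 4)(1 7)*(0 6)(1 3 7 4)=(1 4 6)(3 7)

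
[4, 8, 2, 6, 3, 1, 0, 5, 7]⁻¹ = [6, 5, 2, 4, 0, 7, 3, 8, 1]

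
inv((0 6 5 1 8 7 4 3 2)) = (0 2 3 4 7 8 1 5 6)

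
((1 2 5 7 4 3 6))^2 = (1 5 4 6 2 7 3)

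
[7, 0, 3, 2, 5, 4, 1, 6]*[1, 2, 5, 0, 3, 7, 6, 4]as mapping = [0→4, 1→1, 2→0, 3→5, 4→7, 5→3, 6→2, 7→6]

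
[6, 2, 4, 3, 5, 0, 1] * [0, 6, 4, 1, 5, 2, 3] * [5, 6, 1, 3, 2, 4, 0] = [3, 2, 4, 6, 1, 5, 0]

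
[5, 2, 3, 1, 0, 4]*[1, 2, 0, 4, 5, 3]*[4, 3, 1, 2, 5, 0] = [2, 4, 5, 1, 3, 0]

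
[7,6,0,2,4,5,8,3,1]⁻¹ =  [2,8,3,7,4,5,1,0,6]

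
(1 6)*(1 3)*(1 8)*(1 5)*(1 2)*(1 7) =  (1 6 3 8 5 2 7)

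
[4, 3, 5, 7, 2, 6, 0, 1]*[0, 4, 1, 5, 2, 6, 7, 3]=[2, 5, 6, 3, 1, 7, 0, 4]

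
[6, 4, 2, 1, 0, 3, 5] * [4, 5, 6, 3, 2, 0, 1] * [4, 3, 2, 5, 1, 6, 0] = [3, 2, 0, 6, 1, 5, 4]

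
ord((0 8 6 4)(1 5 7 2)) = 4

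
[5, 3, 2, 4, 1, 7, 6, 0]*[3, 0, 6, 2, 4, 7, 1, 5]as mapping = [0→7, 1→2, 2→6, 3→4, 4→0, 5→5, 6→1, 7→3]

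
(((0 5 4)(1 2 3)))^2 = (0 4 5)(1 3 2)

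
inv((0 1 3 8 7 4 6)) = (0 6 4 7 8 3 1)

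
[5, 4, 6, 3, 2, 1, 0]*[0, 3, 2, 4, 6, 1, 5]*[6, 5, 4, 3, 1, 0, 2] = [5, 2, 0, 1, 4, 3, 6]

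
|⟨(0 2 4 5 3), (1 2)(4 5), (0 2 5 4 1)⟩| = 360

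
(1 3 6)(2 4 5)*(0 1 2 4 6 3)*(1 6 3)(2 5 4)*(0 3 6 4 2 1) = (0 4 2 6 5 1 3)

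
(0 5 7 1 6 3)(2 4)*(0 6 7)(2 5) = (0 2 4 5)(1 7)(3 6)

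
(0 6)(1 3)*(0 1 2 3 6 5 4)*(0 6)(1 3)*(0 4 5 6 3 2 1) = (0 6 2)(1 4 3)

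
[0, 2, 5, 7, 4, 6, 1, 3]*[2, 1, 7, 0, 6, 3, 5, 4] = [2, 7, 3, 4, 6, 5, 1, 0]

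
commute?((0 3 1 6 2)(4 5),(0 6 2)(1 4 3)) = no:(0 3 1 6 2)(4 5) * (0 6 2)(1 4 3) = (0 1 2 6)(3 4 5),(0 6 2)(1 4 3) * (0 3 1 6 2)(4 5) = (0 2 3 6)(1 5 4)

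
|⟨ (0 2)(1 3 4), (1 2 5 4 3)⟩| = 720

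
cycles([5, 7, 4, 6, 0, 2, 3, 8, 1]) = (0 5 2 4)(1 7 8)(3 6)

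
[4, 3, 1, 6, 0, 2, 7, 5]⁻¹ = [4, 2, 5, 1, 0, 7, 3, 6]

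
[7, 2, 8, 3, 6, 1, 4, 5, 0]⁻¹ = [8, 5, 1, 3, 6, 7, 4, 0, 2]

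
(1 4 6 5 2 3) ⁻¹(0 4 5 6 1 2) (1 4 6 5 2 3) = (0 6 2 5 4 3) 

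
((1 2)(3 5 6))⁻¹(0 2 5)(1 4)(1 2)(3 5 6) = (0 1 6)(2 4)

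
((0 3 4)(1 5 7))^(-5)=(0 3 4)(1 5 7)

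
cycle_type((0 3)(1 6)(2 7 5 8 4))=2^2.5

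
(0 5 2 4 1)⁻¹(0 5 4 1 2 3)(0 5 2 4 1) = (0 4 3 5 2 1)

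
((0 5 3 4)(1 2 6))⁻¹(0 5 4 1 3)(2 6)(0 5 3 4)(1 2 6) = (0 2 4 5 3)(1 6)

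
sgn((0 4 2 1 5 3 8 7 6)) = 1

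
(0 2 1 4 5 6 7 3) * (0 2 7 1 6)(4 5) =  (0 7 3 2 6 1 5)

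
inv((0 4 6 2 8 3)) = (0 3 8 2 6 4)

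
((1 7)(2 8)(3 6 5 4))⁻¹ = (1 7)(2 8)(3 4 5 6)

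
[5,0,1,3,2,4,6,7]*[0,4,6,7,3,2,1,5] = [2,0,4,7,6,3,1,5] 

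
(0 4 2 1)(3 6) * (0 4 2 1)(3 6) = (0 2)(1 4)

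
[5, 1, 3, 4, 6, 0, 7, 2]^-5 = [5, 1, 2, 3, 4, 0, 6, 7]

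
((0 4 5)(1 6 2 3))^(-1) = (0 5 4)(1 3 2 6)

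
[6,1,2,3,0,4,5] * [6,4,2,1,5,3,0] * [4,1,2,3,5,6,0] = [4,5,2,1,0,6,3]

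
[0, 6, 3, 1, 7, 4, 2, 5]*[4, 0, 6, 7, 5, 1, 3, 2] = [4, 3, 7, 0, 2, 5, 6, 1]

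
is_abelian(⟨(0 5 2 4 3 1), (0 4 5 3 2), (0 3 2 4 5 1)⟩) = no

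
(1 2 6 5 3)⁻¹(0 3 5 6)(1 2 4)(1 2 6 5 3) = (0 1 3 5)(2 6 4)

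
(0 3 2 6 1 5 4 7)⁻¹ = (0 7 4 5 1 6 2 3)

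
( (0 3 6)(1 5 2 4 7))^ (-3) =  (1 2 7 5 4)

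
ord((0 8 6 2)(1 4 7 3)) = 4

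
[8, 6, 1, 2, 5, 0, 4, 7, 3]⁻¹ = [5, 2, 3, 8, 6, 4, 1, 7, 0]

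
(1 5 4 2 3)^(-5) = ()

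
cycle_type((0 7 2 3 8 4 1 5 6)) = 9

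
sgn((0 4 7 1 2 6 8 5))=-1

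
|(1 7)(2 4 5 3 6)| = 10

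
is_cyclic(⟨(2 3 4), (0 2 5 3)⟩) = no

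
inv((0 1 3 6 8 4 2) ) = (0 2 4 8 6 3 1) 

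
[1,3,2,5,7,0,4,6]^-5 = [5,0,2,1,7,3,4,6]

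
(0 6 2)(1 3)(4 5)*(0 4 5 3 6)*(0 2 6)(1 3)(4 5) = (0 2 5 4 1)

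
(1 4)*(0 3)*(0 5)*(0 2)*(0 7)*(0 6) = (0 3 5 2 7 6)(1 4)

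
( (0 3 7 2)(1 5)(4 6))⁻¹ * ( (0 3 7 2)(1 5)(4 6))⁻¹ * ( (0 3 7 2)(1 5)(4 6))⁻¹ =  (0 3 7 2)(1 5)(4 6)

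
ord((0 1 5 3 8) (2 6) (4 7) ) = 10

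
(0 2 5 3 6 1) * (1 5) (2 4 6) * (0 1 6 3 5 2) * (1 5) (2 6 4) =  (0 2 4 3) (1 5) 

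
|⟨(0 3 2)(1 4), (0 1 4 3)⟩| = 120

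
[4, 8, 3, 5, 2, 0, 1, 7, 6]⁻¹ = [5, 6, 4, 2, 0, 3, 8, 7, 1]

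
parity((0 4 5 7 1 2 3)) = even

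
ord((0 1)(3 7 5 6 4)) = 10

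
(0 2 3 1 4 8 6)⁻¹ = (0 6 8 4 1 3 2)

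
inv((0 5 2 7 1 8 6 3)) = (0 3 6 8 1 7 2 5)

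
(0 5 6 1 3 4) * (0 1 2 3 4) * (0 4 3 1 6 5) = (1 3 4 6 2)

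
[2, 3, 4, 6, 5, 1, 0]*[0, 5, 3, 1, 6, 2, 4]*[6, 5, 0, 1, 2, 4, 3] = [1, 5, 3, 2, 0, 4, 6] 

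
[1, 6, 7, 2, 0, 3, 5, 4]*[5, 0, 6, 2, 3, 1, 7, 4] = [0, 7, 4, 6, 5, 2, 1, 3]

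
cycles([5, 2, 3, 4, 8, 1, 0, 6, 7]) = (0 5 1 2 3 4 8 7 6)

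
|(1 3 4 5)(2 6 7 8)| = 4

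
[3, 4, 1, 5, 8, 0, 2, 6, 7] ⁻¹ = [5, 2, 6, 0, 1, 3, 7, 8, 4] 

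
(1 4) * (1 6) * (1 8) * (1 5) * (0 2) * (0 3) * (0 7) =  (0 2 3 7)(1 4 6 8 5)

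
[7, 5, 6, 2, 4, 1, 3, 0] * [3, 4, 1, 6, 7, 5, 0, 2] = [2, 5, 0, 1, 7, 4, 6, 3]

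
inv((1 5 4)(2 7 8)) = (1 4 5)(2 8 7)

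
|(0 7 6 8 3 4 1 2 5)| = 9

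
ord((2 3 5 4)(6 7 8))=12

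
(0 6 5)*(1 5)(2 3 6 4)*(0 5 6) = (0 4 2 3)(1 6)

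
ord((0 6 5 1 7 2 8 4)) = 8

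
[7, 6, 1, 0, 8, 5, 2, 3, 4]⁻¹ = [3, 2, 6, 7, 8, 5, 1, 0, 4]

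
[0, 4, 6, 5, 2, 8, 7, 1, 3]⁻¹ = [0, 7, 4, 8, 1, 3, 2, 6, 5]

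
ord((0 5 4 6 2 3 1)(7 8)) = 14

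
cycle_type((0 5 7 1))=4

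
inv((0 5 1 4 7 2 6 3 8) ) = (0 8 3 6 2 7 4 1 5) 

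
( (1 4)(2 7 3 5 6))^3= (1 4)(2 5 7 6 3)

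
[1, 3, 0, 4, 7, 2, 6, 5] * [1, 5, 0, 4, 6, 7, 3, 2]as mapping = [0→5, 1→4, 2→1, 3→6, 4→2, 5→0, 6→3, 7→7]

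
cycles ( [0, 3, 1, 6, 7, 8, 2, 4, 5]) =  (1 3 6 2)(4 7)(5 8)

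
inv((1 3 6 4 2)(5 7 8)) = (1 2 4 6 3)(5 8 7)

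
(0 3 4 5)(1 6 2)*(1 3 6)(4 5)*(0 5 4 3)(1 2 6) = (0 1 2)(3 4)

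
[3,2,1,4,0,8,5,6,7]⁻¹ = [4,2,1,0,3,6,7,8,5]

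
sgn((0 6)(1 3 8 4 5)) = -1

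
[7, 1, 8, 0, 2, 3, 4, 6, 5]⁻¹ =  [3, 1, 4, 5, 6, 8, 7, 0, 2]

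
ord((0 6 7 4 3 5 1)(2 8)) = 14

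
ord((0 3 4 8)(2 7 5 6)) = 4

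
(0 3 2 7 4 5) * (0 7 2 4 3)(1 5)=(1 5 7 3 4)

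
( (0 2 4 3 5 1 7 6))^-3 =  (0 1 4 6 5 2 7 3)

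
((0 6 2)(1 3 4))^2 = (0 2 6)(1 4 3)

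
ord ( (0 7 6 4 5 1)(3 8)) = 6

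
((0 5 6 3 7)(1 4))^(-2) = (0 3 5 7 6)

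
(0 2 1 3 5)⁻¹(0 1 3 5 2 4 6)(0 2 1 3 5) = (0 1 4 6 2 3 5)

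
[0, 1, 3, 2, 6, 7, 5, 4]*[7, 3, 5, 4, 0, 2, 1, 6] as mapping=[0→7, 1→3, 2→4, 3→5, 4→1, 5→6, 6→2, 7→0] 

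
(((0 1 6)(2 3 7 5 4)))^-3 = (2 7 4 3 5)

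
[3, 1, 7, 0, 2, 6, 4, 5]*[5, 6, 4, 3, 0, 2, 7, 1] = [3, 6, 1, 5, 4, 7, 0, 2]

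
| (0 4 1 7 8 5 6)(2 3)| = 14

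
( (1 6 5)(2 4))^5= (1 5 6)(2 4)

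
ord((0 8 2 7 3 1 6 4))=8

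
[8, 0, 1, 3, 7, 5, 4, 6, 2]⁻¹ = [1, 2, 8, 3, 6, 5, 7, 4, 0]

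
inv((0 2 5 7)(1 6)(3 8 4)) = (0 7 5 2)(1 6)(3 4 8)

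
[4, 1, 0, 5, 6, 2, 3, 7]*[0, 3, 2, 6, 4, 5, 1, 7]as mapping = [0→4, 1→3, 2→0, 3→5, 4→1, 5→2, 6→6, 7→7]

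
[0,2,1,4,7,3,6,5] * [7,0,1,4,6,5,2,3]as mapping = [0→7,1→1,2→0,3→6,4→3,5→4,6→2,7→5]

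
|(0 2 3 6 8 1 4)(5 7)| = 14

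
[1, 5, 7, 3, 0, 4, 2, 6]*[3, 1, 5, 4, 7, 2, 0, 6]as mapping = [0→1, 1→2, 2→6, 3→4, 4→3, 5→7, 6→5, 7→0]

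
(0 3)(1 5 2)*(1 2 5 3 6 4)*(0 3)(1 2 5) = (0 6 4 2 5 1)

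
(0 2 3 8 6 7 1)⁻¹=(0 1 7 6 8 3 2)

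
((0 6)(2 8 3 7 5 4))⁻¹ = (0 6)(2 4 5 7 3 8)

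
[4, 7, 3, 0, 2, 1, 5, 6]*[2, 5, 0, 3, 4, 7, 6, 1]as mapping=[0→4, 1→1, 2→3, 3→2, 4→0, 5→5, 6→7, 7→6]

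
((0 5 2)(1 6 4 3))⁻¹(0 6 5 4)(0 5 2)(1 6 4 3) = (2 3 5 4)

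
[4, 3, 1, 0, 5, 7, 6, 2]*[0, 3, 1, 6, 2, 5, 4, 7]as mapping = [0→2, 1→6, 2→3, 3→0, 4→5, 5→7, 6→4, 7→1]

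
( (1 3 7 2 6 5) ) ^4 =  (1 6 7) (2 3 5) 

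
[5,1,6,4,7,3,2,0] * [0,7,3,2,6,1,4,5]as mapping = [0→1,1→7,2→4,3→6,4→5,5→2,6→3,7→0]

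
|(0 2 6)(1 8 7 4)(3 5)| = 12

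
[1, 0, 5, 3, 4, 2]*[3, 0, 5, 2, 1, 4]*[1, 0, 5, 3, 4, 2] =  [1, 3, 4, 5, 0, 2]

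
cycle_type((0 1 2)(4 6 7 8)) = 3.4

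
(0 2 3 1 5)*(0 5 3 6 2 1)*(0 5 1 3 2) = (0 3 5 1 2 6)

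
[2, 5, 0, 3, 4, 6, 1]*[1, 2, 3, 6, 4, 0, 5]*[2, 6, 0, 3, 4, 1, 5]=[3, 2, 6, 5, 4, 1, 0]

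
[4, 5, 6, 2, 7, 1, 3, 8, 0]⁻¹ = [8, 5, 3, 6, 0, 1, 2, 4, 7]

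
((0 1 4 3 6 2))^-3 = (0 3)(1 6)(2 4)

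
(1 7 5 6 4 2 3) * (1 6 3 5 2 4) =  (1 7 2 5 3 6)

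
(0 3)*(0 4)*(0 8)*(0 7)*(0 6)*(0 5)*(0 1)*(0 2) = (0 3 4 8 7 6 5 1 2)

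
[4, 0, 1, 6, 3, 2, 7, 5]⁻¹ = [1, 2, 5, 4, 0, 7, 3, 6]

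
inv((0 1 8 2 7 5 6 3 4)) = (0 4 3 6 5 7 2 8 1)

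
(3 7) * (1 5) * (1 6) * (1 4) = (1 5 6 4)(3 7)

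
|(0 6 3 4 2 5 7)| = 7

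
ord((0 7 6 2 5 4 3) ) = 7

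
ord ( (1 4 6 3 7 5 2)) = 7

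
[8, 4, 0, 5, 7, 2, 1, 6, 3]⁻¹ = [2, 6, 5, 8, 1, 3, 7, 4, 0]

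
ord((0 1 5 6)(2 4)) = 4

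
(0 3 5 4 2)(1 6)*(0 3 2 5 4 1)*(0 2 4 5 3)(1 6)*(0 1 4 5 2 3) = (0 5 6 3 2 1 4)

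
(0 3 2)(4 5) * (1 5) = (0 3 2)(1 5 4)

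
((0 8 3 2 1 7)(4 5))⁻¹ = (0 7 1 2 3 8)(4 5)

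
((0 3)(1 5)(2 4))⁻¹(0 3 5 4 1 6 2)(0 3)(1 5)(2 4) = (0 1 2 5 6 4 3)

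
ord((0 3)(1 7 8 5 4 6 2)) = 14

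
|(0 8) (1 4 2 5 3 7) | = 6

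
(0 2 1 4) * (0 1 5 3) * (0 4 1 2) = (2 5 3 4)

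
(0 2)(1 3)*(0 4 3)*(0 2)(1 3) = (1 2 4)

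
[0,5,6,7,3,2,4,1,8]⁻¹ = [0,7,5,4,6,1,2,3,8]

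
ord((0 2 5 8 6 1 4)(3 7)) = 14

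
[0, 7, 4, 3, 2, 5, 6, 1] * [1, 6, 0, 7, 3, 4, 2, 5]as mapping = [0→1, 1→5, 2→3, 3→7, 4→0, 5→4, 6→2, 7→6]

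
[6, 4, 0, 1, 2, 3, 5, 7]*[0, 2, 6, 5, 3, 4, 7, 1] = [7, 3, 0, 2, 6, 5, 4, 1]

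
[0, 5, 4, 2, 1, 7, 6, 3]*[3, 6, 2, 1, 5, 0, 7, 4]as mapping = [0→3, 1→0, 2→5, 3→2, 4→6, 5→4, 6→7, 7→1]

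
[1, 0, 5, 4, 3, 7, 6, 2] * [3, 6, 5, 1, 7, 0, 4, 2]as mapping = [0→6, 1→3, 2→0, 3→7, 4→1, 5→2, 6→4, 7→5]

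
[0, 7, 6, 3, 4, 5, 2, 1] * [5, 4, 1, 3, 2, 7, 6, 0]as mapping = [0→5, 1→0, 2→6, 3→3, 4→2, 5→7, 6→1, 7→4]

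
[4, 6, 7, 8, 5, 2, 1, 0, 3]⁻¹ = [7, 6, 5, 8, 0, 4, 1, 2, 3]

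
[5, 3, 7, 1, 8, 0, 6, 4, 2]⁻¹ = [5, 3, 8, 1, 7, 0, 6, 2, 4]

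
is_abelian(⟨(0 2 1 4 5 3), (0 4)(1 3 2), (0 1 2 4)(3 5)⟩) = no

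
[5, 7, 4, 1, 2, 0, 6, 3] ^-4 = [0, 3, 2, 7, 4, 5, 6, 1] 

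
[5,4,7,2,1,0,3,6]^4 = [0,1,2,3,4,5,6,7]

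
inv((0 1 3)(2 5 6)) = (0 3 1)(2 6 5)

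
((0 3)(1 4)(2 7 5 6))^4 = ()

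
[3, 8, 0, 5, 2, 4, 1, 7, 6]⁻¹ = [2, 6, 4, 0, 5, 3, 8, 7, 1]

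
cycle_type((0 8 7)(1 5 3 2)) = 3.4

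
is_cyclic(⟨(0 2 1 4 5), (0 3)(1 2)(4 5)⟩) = no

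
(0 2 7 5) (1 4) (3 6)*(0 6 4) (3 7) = (0 2 3 4 1) (5 6 7) 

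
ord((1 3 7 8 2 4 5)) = 7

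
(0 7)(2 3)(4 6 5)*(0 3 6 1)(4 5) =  (0 7 3 2 6 4 1)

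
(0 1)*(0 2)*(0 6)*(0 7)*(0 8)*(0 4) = (0 1 2 6 7 8 4)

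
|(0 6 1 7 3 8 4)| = 7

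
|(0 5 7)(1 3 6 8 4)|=15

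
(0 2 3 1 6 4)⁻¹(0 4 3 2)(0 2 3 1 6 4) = (0 1 3 2)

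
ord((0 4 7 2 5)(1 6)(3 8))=10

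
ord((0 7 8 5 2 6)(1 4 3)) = 6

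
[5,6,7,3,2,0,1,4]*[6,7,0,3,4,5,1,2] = [5,1,2,3,0,6,7,4]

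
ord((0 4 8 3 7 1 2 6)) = 8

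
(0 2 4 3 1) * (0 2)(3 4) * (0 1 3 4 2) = (0 1)(2 4)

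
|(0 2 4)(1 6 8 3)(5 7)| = 12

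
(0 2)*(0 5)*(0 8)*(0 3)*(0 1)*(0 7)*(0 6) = (0 2 5 8 3 1 7 6)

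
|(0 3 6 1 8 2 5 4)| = 8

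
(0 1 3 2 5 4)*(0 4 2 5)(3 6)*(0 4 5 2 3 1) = (1 6)(2 4 5 3)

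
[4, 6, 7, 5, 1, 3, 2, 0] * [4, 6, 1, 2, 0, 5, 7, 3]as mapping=[0→0, 1→7, 2→3, 3→5, 4→6, 5→2, 6→1, 7→4]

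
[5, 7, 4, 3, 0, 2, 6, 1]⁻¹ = [4, 7, 5, 3, 2, 0, 6, 1]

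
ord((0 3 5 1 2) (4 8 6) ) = 15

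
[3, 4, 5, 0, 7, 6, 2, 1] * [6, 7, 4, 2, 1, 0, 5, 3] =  [2, 1, 0, 6, 3, 5, 4, 7]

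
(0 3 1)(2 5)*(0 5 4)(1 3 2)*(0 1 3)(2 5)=(0 5 3)(1 2 4)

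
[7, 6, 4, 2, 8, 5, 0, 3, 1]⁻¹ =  [6, 8, 3, 7, 2, 5, 1, 0, 4]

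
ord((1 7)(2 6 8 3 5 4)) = 6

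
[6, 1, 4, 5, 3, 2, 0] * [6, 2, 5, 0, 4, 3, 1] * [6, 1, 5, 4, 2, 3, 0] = [1, 5, 2, 4, 6, 3, 0]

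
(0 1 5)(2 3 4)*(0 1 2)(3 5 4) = (0 2 5 1 4)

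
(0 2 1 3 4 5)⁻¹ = (0 5 4 3 1 2)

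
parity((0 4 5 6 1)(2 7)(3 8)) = even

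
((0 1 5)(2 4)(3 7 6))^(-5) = (0 1 5)(2 4)(3 7 6)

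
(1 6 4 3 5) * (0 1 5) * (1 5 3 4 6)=(0 5 3) 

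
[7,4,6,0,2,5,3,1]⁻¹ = [3,7,4,6,1,5,2,0]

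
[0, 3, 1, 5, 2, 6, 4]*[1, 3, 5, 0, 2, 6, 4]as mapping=[0→1, 1→0, 2→3, 3→6, 4→5, 5→4, 6→2]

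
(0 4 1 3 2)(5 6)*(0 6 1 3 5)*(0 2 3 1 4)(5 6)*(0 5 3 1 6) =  (0 5 4 6 2 3 1)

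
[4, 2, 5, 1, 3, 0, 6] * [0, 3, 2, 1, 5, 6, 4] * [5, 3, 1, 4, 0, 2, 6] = [2, 1, 6, 4, 3, 5, 0]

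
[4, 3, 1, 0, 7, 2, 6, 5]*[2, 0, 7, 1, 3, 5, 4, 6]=[3, 1, 0, 2, 6, 7, 4, 5]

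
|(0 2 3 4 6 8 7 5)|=8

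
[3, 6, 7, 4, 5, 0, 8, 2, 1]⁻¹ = [5, 8, 7, 0, 3, 4, 1, 2, 6]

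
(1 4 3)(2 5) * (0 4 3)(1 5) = (0 4)(1 3 5 2)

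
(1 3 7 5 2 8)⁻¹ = (1 8 2 5 7 3)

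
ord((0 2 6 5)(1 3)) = 4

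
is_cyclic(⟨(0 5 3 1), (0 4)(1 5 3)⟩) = no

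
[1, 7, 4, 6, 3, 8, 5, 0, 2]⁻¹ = [7, 0, 8, 4, 2, 6, 3, 1, 5]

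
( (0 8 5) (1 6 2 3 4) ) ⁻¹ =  (0 5 8) (1 4 3 2 6) 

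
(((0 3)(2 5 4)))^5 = (0 3)(2 4 5)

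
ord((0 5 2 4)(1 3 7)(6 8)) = 12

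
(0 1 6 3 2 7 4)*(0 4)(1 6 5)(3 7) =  (0 6 7)(1 5)(2 3)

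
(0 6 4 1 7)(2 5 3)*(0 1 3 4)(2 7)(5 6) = (0 5 4 3 7 1 2 6)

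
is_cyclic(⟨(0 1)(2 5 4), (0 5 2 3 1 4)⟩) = no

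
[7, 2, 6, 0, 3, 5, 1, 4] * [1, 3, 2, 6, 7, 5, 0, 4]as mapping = [0→4, 1→2, 2→0, 3→1, 4→6, 5→5, 6→3, 7→7]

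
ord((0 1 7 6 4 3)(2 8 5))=6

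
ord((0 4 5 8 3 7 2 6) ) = 8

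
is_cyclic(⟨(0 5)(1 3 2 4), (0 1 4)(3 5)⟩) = no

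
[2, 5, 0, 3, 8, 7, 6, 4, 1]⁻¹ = [2, 8, 0, 3, 7, 1, 6, 5, 4]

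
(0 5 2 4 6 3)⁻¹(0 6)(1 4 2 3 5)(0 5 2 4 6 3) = (0 2 1 6 4)(3 5)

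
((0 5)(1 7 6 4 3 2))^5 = (0 5)(1 2 3 4 6 7)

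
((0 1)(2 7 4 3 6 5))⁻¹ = (0 1)(2 5 6 3 4 7)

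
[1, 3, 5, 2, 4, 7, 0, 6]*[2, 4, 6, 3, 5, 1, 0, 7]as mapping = [0→4, 1→3, 2→1, 3→6, 4→5, 5→7, 6→2, 7→0]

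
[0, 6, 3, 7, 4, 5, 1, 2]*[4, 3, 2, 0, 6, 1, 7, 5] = [4, 7, 0, 5, 6, 1, 3, 2]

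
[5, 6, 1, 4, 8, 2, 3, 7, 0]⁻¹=[8, 2, 5, 6, 3, 0, 1, 7, 4]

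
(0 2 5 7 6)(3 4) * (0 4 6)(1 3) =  (0 2 5 7)(1 3 6 4)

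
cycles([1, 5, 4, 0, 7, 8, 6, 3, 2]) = (0 1 5 8 2 4 7 3)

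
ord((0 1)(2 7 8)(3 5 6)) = 6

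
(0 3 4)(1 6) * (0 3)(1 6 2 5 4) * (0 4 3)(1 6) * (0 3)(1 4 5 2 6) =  (0 5)(1 6 4 3)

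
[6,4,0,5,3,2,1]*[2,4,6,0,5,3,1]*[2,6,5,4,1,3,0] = [6,3,5,4,2,0,1]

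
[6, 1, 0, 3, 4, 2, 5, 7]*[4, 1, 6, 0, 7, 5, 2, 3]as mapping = [0→2, 1→1, 2→4, 3→0, 4→7, 5→6, 6→5, 7→3]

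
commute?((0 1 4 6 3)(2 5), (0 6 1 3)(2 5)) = no:(0 1 4 6 3)(2 5) * (0 6 1 3)(2 5) = (0 3 6)(1 4), (0 6 1 3)(2 5) * (0 1 4 6 3)(2 5) = (0 3 1)(4 6)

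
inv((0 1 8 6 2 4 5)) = (0 5 4 2 6 8 1)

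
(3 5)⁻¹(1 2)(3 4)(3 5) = (1 2)(4 5)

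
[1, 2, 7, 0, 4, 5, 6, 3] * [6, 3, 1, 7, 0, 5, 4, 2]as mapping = [0→3, 1→1, 2→2, 3→6, 4→0, 5→5, 6→4, 7→7]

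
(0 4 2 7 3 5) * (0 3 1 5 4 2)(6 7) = (0 2 6 7 1 5 3 4)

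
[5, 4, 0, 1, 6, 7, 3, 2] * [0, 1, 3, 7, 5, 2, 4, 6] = [2, 5, 0, 1, 4, 6, 7, 3]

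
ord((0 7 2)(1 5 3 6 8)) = 15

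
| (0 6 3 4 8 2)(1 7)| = 6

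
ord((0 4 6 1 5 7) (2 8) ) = 6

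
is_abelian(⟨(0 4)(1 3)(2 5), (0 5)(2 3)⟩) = no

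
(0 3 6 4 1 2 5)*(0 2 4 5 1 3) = (1 4 3 6 5 2)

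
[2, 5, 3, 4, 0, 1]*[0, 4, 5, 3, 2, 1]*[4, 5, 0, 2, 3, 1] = [1, 5, 2, 0, 4, 3]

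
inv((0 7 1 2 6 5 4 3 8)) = (0 8 3 4 5 6 2 1 7)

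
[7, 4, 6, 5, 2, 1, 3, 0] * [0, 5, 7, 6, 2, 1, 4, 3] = [3, 2, 4, 1, 7, 5, 6, 0]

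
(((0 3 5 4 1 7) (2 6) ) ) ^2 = (0 5 1) (3 4 7) 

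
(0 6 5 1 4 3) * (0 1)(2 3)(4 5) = (0 6 4 2 3 1 5)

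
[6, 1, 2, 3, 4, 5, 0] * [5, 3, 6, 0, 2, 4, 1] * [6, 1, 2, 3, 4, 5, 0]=[1, 3, 0, 6, 2, 4, 5]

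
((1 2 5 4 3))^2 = (1 5 3 2 4)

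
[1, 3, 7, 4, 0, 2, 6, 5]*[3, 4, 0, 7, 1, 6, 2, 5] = [4, 7, 5, 1, 3, 0, 2, 6]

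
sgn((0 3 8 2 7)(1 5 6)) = 1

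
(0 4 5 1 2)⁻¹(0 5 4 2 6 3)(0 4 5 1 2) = (0 6 3 4 1 5)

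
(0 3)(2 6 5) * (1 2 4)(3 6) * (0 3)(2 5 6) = (0 2)(1 5 4)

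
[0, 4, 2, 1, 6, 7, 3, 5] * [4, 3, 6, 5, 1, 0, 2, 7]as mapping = [0→4, 1→1, 2→6, 3→3, 4→2, 5→7, 6→5, 7→0]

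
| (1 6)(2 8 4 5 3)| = 10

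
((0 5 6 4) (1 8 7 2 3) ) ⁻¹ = (0 4 6 5) (1 3 2 7 8) 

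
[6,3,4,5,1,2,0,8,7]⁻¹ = [6,4,5,1,2,3,0,8,7]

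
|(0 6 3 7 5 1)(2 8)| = 6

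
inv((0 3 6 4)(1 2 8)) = (0 4 6 3)(1 8 2)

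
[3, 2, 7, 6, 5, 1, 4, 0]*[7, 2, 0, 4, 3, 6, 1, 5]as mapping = [0→4, 1→0, 2→5, 3→1, 4→6, 5→2, 6→3, 7→7]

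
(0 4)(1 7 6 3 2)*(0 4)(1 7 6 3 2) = (1 6 2 7 3)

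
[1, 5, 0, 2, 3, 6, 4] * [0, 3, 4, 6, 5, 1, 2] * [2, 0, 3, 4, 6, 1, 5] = [4, 0, 2, 6, 5, 3, 1]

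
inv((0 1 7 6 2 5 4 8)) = (0 8 4 5 2 6 7 1)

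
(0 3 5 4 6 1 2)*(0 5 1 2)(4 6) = (0 3 1)(2 5 6)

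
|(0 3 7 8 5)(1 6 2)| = 15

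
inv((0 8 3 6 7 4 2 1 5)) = (0 5 1 2 4 7 6 3 8)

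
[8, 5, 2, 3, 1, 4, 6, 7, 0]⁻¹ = [8, 4, 2, 3, 5, 1, 6, 7, 0]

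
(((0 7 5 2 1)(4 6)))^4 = (0 1 2 5 7)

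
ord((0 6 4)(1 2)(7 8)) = 6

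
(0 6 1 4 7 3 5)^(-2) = (0 3 4 6 5 7 1)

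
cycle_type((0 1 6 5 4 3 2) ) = 7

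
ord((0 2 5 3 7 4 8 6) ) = 8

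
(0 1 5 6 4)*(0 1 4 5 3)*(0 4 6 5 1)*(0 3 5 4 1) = (0 6)(1 5 4 3)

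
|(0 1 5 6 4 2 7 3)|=8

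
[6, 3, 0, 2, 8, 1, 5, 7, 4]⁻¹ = [2, 5, 3, 1, 8, 6, 0, 7, 4]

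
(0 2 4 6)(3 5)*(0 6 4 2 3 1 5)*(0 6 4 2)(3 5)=(0 5 1 3 6 4 2)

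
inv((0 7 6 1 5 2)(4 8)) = (0 2 5 1 6 7)(4 8)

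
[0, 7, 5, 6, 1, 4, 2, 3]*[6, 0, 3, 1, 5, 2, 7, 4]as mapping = [0→6, 1→4, 2→2, 3→7, 4→0, 5→5, 6→3, 7→1]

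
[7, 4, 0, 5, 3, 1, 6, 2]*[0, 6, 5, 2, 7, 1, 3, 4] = [4, 7, 0, 1, 2, 6, 3, 5]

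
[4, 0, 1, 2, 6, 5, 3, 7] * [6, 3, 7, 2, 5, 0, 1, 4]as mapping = [0→5, 1→6, 2→3, 3→7, 4→1, 5→0, 6→2, 7→4]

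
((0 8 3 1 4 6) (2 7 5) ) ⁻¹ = (0 6 4 1 3 8) (2 5 7) 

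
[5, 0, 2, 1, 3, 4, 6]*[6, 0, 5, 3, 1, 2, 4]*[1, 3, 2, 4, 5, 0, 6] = [2, 6, 0, 1, 4, 3, 5]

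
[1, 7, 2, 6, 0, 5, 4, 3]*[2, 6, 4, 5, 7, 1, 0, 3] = [6, 3, 4, 0, 2, 1, 7, 5]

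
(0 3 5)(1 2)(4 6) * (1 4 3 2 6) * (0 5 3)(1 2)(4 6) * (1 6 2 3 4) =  (0 6)(3 4)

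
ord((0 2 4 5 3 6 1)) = 7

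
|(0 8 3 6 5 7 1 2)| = 8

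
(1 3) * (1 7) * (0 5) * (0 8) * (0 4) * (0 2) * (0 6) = (0 5 8 4 2 6)(1 3 7)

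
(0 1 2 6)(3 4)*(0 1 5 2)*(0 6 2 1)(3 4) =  (0 5 1 6)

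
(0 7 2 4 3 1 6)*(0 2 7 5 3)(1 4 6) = (0 5 3 4)(2 6)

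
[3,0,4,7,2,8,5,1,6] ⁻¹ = [1,7,4,0,2,6,8,3,5] 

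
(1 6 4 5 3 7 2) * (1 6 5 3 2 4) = (1 5 2 6)(3 7 4)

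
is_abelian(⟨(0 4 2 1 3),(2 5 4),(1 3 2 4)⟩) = no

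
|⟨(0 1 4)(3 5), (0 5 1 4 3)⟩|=120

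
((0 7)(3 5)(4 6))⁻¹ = (0 7)(3 5)(4 6)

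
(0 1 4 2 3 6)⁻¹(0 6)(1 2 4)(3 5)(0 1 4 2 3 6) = (0 1)(2 4 3)(5 6)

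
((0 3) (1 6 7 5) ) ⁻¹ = (0 3) (1 5 7 6) 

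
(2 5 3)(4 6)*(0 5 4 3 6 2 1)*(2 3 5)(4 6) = (0 2 6 5 4 3 1)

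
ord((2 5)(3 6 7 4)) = 4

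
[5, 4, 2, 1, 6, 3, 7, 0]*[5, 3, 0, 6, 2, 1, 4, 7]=[1, 2, 0, 3, 4, 6, 7, 5]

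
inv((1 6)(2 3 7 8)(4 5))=(1 6)(2 8 7 3)(4 5)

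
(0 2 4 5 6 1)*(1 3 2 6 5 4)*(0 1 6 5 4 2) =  (0 5 4 2 6 3)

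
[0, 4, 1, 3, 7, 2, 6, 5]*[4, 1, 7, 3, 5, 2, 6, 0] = [4, 5, 1, 3, 0, 7, 6, 2] 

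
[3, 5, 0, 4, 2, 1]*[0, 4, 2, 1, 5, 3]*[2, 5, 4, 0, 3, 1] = [5, 0, 2, 1, 4, 3]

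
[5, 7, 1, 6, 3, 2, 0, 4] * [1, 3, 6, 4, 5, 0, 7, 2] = [0, 2, 3, 7, 4, 6, 1, 5]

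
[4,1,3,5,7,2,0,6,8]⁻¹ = [6,1,5,2,0,3,7,4,8]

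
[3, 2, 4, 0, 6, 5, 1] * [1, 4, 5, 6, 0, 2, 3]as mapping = [0→6, 1→5, 2→0, 3→1, 4→3, 5→2, 6→4]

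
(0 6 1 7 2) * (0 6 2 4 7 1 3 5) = (0 2 6 3 5)(4 7)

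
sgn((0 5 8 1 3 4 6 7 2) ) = 1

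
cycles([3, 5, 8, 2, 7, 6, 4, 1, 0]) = (0 3 2 8)(1 5 6 4 7)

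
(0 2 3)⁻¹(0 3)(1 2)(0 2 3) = (0 2)(1 3)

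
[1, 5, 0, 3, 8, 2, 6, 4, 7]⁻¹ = [2, 0, 5, 3, 7, 1, 6, 8, 4]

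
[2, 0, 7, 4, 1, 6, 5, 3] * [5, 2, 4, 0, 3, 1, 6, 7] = [4, 5, 7, 3, 2, 6, 1, 0]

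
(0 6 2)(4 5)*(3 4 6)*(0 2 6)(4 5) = (0 3 5)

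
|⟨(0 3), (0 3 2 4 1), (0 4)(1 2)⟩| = 120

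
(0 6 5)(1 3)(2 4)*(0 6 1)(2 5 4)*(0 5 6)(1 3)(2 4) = (0 3 5)(2 4 6)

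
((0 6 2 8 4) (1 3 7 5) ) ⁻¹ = (0 4 8 2 6) (1 5 7 3) 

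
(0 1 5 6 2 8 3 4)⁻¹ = (0 4 3 8 2 6 5 1)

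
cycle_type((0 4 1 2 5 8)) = 6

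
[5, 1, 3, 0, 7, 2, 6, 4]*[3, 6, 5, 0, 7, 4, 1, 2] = [4, 6, 0, 3, 2, 5, 1, 7]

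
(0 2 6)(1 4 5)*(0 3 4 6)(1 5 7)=(0 2)(1 6 3 4 7)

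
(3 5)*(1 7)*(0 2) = (0 2)(1 7)(3 5)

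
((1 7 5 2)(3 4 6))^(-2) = (1 5)(2 7)(3 4 6)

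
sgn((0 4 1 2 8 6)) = -1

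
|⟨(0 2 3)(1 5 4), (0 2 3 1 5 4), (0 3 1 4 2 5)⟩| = 720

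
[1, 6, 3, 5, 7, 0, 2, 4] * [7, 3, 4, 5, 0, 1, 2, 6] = [3, 2, 5, 1, 6, 7, 4, 0]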